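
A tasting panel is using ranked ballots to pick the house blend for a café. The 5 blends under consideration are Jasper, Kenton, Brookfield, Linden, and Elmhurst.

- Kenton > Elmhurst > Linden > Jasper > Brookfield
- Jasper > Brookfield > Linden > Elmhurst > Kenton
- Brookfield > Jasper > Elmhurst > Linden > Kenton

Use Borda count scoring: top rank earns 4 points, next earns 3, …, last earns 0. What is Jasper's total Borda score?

Borda scores:
  Jasper: 1 + 4 + 3 = 8
  Kenton: 4 + 0 + 0 = 4
  Brookfield: 0 + 3 + 4 = 7
  Linden: 2 + 2 + 1 = 5
  Elmhurst: 3 + 1 + 2 = 6

8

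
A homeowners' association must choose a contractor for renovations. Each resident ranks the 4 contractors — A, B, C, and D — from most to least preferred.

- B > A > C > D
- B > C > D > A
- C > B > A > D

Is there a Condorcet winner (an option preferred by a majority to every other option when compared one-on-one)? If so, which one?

B

Head-to-head results (3 voters total):
A vs B: B wins 3–0.
A vs C: C wins 2–1.
A vs D: A wins 2–1.
B vs C: B wins 2–1.
B vs D: B wins 3–0.
C vs D: C wins 3–0.
B beats each rival — A (3–0), C (2–1), D (3–0) — so B is the Condorcet winner.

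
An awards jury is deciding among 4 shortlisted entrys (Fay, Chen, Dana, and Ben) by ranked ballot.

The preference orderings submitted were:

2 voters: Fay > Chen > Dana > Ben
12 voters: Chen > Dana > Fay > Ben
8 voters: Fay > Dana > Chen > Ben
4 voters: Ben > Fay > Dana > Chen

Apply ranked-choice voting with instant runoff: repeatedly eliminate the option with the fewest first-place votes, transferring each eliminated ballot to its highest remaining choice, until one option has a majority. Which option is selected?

Fay

Round 1: Chen 12, Fay 10, Ben 4, Dana 0. Dana has the fewest and is eliminated.
Round 2: Chen 12, Fay 10, Ben 4. Ben has the fewest and is eliminated.
Round 3: Fay 14, Chen 12. Fay has a majority.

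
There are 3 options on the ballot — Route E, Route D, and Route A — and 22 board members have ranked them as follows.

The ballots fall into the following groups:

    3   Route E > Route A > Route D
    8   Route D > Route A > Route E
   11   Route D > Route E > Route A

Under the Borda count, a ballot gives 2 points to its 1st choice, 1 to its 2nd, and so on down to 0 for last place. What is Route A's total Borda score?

11

Borda scores:
  Route E: 3·2 + 8·0 + 11·1 = 17
  Route D: 3·0 + 8·2 + 11·2 = 38
  Route A: 3·1 + 8·1 + 11·0 = 11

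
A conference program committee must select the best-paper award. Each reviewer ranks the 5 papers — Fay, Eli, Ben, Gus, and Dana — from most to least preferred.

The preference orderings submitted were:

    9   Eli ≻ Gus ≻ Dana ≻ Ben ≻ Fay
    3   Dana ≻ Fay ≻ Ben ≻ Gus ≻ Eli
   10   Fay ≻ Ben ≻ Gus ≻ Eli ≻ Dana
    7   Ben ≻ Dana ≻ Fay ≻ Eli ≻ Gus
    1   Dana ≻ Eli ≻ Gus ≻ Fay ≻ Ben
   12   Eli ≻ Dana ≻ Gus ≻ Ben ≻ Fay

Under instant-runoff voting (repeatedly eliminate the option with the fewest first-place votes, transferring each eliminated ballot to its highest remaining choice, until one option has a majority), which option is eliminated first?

Gus

Round 1: Eli 21, Fay 10, Ben 7, Dana 4, Gus 0. Gus has the fewest and is eliminated.
Round 2: Eli 21, Fay 10, Ben 7, Dana 4. Dana has the fewest and is eliminated.
Round 3: Eli 22, Fay 13, Ben 7. Eli has a majority.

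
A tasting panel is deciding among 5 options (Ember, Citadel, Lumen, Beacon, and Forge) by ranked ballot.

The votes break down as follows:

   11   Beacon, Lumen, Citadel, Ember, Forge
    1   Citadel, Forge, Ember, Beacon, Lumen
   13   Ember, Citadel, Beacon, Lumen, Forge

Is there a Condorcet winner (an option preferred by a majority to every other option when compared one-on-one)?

Yes

Head-to-head results (25 voters total):
Ember vs Citadel: Ember wins 13–12.
Ember vs Lumen: Ember wins 14–11.
Ember vs Beacon: Ember wins 14–11.
Ember vs Forge: Ember wins 24–1.
Citadel vs Lumen: Citadel wins 14–11.
Citadel vs Beacon: Citadel wins 14–11.
Citadel vs Forge: Citadel wins 25–0.
Lumen vs Beacon: Beacon wins 25–0.
Lumen vs Forge: Lumen wins 24–1.
Beacon vs Forge: Beacon wins 24–1.
Ember beats each rival — Citadel (13–12), Lumen (14–11), Beacon (14–11), Forge (24–1) — so Ember is the Condorcet winner.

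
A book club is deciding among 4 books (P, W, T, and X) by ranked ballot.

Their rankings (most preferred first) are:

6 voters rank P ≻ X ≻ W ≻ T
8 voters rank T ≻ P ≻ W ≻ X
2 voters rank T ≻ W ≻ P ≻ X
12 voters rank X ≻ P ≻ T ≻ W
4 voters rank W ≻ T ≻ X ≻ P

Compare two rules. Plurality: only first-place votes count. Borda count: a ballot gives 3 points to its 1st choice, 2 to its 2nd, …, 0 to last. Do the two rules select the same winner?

Plurality first-place counts: P 6, W 4, T 10, X 12 → X.
Borda totals: P 60, W 30, T 50, X 52 → P.
The two rules disagree: plurality picks X, Borda picks P.

No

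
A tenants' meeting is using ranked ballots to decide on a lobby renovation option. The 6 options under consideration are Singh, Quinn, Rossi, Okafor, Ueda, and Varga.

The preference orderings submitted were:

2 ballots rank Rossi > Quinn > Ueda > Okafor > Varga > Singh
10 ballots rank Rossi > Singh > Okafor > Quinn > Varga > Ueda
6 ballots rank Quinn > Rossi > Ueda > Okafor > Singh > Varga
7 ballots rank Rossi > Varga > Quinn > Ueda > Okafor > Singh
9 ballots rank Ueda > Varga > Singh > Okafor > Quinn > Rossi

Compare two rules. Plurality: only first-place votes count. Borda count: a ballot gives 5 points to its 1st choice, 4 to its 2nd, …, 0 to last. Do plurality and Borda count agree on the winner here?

Yes

Plurality first-place counts: Singh 0, Quinn 6, Rossi 19, Okafor 0, Ueda 9, Varga 0 → Rossi.
Borda totals: Singh 73, Quinn 88, Rossi 119, Okafor 71, Ueda 83, Varga 76 → Rossi.
The two rules agree on Rossi.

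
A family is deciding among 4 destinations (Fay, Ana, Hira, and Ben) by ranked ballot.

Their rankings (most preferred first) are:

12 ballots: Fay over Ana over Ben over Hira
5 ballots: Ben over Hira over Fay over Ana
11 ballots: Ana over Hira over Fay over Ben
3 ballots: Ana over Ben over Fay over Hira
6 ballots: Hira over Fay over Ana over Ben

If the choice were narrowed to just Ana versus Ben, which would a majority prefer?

Ana

Ballots ranking Ana above Ben: 12+11+3+6 = 32.
Ballots ranking Ben above Ana: 5.
Ana wins the head-to-head, 32–5.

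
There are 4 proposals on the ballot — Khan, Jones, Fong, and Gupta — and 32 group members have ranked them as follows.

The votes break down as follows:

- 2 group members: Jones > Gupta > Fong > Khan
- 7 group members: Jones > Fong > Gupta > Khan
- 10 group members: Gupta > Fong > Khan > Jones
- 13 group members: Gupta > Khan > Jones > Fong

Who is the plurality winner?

First-place vote totals:
  Khan: 0
  Jones: 9
  Fong: 0
  Gupta: 23
Gupta has the most first-place votes.

Gupta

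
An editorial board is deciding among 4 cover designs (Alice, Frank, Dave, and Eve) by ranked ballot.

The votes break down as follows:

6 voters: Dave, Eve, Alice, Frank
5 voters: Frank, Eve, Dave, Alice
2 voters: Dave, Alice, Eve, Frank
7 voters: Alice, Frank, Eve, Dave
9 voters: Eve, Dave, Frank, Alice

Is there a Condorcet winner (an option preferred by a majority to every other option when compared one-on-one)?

Yes

Head-to-head results (29 voters total):
Alice vs Frank: Alice wins 15–14.
Alice vs Dave: Dave wins 22–7.
Alice vs Eve: Eve wins 20–9.
Frank vs Dave: Dave wins 17–12.
Frank vs Eve: Eve wins 17–12.
Dave vs Eve: Eve wins 21–8.
Eve beats each rival — Alice (20–9), Frank (17–12), Dave (21–8) — so Eve is the Condorcet winner.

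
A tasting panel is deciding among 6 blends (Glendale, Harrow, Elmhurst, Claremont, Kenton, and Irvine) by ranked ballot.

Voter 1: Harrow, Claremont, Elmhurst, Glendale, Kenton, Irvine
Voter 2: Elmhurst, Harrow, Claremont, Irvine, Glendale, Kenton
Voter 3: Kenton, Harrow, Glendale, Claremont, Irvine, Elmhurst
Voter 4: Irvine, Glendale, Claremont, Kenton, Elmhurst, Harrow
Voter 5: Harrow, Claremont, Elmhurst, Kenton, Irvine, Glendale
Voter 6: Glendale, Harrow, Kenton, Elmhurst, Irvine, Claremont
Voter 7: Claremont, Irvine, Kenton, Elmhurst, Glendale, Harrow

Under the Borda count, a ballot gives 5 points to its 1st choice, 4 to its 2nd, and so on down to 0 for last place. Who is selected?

Borda scores:
  Glendale: 2 + 1 + 3 + 4 + 0 + 5 + 1 = 16
  Harrow: 5 + 4 + 4 + 0 + 5 + 4 + 0 = 22
  Elmhurst: 3 + 5 + 0 + 1 + 3 + 2 + 2 = 16
  Claremont: 4 + 3 + 2 + 3 + 4 + 0 + 5 = 21
  Kenton: 1 + 0 + 5 + 2 + 2 + 3 + 3 = 16
  Irvine: 0 + 2 + 1 + 5 + 1 + 1 + 4 = 14
Harrow has the highest total.

Harrow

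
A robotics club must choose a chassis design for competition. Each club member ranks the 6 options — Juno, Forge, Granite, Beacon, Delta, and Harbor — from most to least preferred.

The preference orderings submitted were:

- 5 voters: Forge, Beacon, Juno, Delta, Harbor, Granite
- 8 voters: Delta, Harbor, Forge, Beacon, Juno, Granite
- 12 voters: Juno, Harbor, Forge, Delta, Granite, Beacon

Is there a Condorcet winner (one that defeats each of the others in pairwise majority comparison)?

No

Head-to-head results (25 voters total):
Juno vs Forge: Forge wins 13–12.
Juno vs Granite: Juno wins 25–0.
Juno vs Beacon: Beacon wins 13–12.
Juno vs Delta: Juno wins 17–8.
Juno vs Harbor: Juno wins 17–8.
Forge vs Granite: Forge wins 25–0.
Forge vs Beacon: Forge wins 25–0.
Forge vs Delta: Forge wins 17–8.
Forge vs Harbor: Harbor wins 20–5.
Granite vs Beacon: Beacon wins 13–12.
Granite vs Delta: Delta wins 25–0.
Granite vs Harbor: Harbor wins 25–0.
Beacon vs Delta: Delta wins 20–5.
Beacon vs Harbor: Harbor wins 20–5.
Delta vs Harbor: Delta wins 13–12.
No candidate beats all others: Juno beats Harbor beats Forge beats Juno, a majority cycle.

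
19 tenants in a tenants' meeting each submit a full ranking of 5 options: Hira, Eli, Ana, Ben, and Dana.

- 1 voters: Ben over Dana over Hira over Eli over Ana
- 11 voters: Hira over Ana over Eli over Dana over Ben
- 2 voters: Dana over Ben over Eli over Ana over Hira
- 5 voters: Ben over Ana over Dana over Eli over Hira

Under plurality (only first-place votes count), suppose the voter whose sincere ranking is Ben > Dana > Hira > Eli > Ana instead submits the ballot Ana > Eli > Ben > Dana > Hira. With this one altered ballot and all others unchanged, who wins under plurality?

Hira

First-place totals with the altered ballot: Hira 11, Eli 0, Ana 1, Ben 5, Dana 2.
The winner is unchanged: still Hira.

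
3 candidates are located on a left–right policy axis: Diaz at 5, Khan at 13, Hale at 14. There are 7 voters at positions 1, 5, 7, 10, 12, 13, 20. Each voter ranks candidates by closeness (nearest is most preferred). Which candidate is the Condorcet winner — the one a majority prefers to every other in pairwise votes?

Khan

With single-peaked preferences on a line, the Condorcet winner is the candidate closest to the median voter.
The median voter (position 10) is closest to Khan at 13.
Check: Khan vs Diaz — voters closer to Khan: 4 of 7.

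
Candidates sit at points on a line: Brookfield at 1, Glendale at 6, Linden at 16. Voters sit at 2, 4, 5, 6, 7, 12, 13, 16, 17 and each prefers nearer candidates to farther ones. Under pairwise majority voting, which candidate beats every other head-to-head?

Glendale

With single-peaked preferences on a line, the Condorcet winner is the candidate closest to the median voter.
The median voter (position 7) is closest to Glendale at 6.
Check: Glendale vs Brookfield — voters closer to Glendale: 8 of 9.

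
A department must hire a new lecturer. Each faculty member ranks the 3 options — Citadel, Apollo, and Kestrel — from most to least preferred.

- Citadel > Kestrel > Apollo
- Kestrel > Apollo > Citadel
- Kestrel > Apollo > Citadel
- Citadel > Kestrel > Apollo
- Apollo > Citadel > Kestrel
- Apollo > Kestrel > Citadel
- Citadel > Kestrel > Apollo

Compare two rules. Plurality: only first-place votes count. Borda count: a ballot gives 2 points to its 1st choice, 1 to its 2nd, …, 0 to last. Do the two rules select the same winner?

Plurality first-place counts: Citadel 3, Apollo 2, Kestrel 2 → Citadel.
Borda totals: Citadel 7, Apollo 6, Kestrel 8 → Kestrel.
The two rules disagree: plurality picks Citadel, Borda picks Kestrel.

No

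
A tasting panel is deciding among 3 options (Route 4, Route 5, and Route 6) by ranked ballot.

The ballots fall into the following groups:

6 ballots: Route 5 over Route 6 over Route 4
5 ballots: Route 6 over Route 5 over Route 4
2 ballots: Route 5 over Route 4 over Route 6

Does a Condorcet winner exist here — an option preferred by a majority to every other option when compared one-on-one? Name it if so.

Route 5

Head-to-head results (13 voters total):
Route 4 vs Route 5: Route 5 wins 13–0.
Route 4 vs Route 6: Route 6 wins 11–2.
Route 5 vs Route 6: Route 5 wins 8–5.
Route 5 beats each rival — Route 4 (13–0), Route 6 (8–5) — so Route 5 is the Condorcet winner.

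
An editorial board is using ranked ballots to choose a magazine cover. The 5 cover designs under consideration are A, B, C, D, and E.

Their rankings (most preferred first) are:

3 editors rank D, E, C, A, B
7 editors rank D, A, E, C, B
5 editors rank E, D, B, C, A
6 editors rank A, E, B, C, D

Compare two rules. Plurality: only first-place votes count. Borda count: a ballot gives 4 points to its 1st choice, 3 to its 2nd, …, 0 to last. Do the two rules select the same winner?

No

Plurality first-place counts: A 6, B 0, C 0, D 10, E 5 → D.
Borda totals: A 48, B 22, C 24, D 55, E 61 → E.
The two rules disagree: plurality picks D, Borda picks E.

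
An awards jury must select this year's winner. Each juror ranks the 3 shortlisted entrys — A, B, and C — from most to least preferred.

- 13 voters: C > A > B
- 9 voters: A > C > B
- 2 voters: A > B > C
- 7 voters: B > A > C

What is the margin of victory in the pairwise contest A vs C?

5

Ballots ranking A above C: 9+2+7 = 18.
Ballots ranking C above A: 13.
A wins 18–13, a margin of 5.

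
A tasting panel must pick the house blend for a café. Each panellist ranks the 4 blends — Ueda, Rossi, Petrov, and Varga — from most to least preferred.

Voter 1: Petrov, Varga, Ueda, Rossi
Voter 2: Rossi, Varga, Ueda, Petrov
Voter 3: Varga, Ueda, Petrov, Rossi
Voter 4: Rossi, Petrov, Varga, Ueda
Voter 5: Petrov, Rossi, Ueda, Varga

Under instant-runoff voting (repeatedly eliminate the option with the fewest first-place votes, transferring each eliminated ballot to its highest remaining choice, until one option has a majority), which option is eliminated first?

Round 1: Rossi 2, Petrov 2, Varga 1, Ueda 0. Ueda has the fewest and is eliminated.
Round 2: Rossi 2, Petrov 2, Varga 1. Varga has the fewest and is eliminated.
Round 3: Petrov 3, Rossi 2. Petrov has a majority.

Ueda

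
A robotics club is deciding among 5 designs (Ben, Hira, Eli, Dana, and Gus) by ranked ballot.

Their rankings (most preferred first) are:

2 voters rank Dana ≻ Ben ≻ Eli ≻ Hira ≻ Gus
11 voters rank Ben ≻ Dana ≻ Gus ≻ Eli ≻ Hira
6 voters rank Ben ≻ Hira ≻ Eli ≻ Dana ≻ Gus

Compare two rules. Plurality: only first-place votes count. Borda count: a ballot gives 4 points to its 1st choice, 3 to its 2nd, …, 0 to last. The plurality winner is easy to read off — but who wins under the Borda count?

Plurality first-place counts: Ben 17, Hira 0, Eli 0, Dana 2, Gus 0 → Ben.
Borda totals: Ben 74, Hira 20, Eli 27, Dana 47, Gus 22 → Ben.

Ben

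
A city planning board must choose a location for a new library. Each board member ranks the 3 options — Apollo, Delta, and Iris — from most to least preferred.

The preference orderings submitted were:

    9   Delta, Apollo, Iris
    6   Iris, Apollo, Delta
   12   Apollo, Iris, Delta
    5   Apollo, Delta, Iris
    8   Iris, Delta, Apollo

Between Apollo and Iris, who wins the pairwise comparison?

Ballots ranking Apollo above Iris: 9+12+5 = 26.
Ballots ranking Iris above Apollo: 6+8 = 14.
Apollo wins the head-to-head, 26–14.

Apollo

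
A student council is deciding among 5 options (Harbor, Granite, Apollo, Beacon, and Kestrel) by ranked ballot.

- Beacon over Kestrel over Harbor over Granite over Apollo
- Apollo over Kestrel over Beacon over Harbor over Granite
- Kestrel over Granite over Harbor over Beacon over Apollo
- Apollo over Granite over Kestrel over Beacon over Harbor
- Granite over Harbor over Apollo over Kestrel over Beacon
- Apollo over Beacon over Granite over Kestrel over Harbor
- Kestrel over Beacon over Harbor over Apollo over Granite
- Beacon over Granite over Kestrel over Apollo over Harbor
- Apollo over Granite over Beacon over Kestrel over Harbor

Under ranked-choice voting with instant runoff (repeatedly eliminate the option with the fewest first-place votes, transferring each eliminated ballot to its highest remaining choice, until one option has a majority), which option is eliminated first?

Round 1: Apollo 4, Beacon 2, Kestrel 2, Granite 1, Harbor 0. Harbor has the fewest and is eliminated.
Round 2: Apollo 4, Beacon 2, Kestrel 2, Granite 1. Granite has the fewest and is eliminated.
Round 3: Apollo 5, Beacon 2, Kestrel 2. Apollo has a majority.

Harbor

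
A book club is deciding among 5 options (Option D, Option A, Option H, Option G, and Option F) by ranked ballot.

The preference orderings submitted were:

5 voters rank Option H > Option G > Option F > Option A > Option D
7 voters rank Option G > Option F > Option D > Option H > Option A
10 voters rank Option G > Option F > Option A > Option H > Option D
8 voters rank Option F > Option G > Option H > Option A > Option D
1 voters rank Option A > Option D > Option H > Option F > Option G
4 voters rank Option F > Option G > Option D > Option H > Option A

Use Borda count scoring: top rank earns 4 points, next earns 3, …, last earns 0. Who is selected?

Borda scores:
  Option D: 5·0 + 7·2 + 10·0 + 8·0 + 3 + 4·2 = 25
  Option A: 5·1 + 7·0 + 10·2 + 8·1 + 4 + 4·0 = 37
  Option H: 5·4 + 7·1 + 10·1 + 8·2 + 2 + 4·1 = 59
  Option G: 5·3 + 7·4 + 10·4 + 8·3 + 0 + 4·3 = 119
  Option F: 5·2 + 7·3 + 10·3 + 8·4 + 1 + 4·4 = 110
Option G has the highest total.

Option G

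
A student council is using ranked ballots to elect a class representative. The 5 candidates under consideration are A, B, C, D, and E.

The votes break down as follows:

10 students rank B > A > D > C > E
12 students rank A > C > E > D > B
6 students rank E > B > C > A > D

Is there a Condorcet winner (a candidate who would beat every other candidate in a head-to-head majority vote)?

No

Head-to-head results (28 voters total):
A vs B: B wins 16–12.
A vs C: A wins 22–6.
A vs D: A wins 28–0.
A vs E: A wins 22–6.
B vs C: B wins 16–12.
B vs D: B wins 16–12.
B vs E: E wins 18–10.
C vs D: C wins 18–10.
C vs E: C wins 22–6.
D vs E: E wins 18–10.
No candidate beats all others: A beats E beats B beats A, a majority cycle.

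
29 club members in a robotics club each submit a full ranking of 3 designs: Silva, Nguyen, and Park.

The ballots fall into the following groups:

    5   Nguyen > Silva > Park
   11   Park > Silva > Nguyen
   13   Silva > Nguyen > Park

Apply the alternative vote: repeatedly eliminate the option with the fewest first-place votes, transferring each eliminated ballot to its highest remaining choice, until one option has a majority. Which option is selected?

Silva

Round 1: Silva 13, Park 11, Nguyen 5. Nguyen has the fewest and is eliminated.
Round 2: Silva 18, Park 11. Silva has a majority.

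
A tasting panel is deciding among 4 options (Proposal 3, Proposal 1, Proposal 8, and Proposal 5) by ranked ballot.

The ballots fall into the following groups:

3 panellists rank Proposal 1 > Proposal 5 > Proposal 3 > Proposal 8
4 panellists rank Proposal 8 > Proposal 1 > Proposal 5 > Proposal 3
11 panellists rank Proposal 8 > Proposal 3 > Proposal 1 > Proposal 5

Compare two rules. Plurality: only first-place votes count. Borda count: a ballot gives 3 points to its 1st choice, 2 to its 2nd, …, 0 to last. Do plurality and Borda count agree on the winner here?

Yes

Plurality first-place counts: Proposal 3 0, Proposal 1 3, Proposal 8 15, Proposal 5 0 → Proposal 8.
Borda totals: Proposal 3 25, Proposal 1 28, Proposal 8 45, Proposal 5 10 → Proposal 8.
The two rules agree on Proposal 8.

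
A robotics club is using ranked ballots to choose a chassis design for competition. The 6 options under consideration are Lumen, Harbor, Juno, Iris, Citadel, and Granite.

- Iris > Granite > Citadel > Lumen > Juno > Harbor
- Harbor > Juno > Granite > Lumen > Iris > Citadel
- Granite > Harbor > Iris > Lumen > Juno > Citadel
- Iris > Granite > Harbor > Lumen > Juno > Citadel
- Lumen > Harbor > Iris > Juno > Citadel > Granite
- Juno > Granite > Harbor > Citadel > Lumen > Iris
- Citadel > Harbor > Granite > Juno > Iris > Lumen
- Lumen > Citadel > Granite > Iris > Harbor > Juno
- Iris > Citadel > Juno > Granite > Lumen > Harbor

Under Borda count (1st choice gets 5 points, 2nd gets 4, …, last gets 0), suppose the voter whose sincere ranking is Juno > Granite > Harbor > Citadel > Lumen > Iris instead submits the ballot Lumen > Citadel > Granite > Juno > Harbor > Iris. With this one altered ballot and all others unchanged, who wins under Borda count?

Granite

Borda totals with the altered ballot: Lumen 24, Harbor 22, Juno 16, Iris 25, Citadel 21, Granite 27.
The winner is unchanged: still Granite.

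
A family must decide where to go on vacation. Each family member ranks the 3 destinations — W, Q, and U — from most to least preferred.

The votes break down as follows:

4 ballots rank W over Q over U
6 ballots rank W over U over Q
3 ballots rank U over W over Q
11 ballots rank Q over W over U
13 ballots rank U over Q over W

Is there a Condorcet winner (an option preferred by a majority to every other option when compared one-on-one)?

No

Head-to-head results (37 voters total):
W vs Q: Q wins 24–13.
W vs U: W wins 21–16.
Q vs U: U wins 22–15.
No candidate beats all others: W beats U beats Q beats W, a majority cycle.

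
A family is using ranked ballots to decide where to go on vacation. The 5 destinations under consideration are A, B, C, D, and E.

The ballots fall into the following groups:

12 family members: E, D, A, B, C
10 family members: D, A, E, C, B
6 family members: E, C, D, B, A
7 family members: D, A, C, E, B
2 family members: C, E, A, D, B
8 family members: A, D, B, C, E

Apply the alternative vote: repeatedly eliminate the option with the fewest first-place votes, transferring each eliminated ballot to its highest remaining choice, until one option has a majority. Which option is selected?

Round 1: E 18, D 17, A 8, C 2, B 0. B has the fewest and is eliminated.
Round 2: E 18, D 17, A 8, C 2. C has the fewest and is eliminated.
Round 3: E 20, D 17, A 8. A has the fewest and is eliminated.
Round 4: D 25, E 20. D has a majority.

D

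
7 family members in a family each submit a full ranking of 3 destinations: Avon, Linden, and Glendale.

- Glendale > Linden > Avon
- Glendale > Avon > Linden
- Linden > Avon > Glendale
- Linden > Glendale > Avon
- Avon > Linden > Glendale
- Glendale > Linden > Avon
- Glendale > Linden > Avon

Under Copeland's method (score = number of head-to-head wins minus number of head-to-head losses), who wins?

Pairwise results:
  Avon vs Linden: Linden wins 5–2.
  Avon vs Glendale: Glendale wins 5–2.
  Linden vs Glendale: Glendale wins 4–3.
Copeland scores (wins − losses):
  Avon: 0 − 2 = -2
  Linden: 1 − 1 = 0
  Glendale: 2 − 0 = 2
Glendale has the best Copeland score.

Glendale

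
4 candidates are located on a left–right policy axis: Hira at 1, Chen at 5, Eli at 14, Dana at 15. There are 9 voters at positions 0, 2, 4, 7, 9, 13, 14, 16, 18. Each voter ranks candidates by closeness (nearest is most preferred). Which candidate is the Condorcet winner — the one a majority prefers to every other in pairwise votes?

With single-peaked preferences on a line, the Condorcet winner is the candidate closest to the median voter.
The median voter (position 9) is closest to Chen at 5.
Check: Chen vs Eli — voters closer to Chen: 5 of 9.

Chen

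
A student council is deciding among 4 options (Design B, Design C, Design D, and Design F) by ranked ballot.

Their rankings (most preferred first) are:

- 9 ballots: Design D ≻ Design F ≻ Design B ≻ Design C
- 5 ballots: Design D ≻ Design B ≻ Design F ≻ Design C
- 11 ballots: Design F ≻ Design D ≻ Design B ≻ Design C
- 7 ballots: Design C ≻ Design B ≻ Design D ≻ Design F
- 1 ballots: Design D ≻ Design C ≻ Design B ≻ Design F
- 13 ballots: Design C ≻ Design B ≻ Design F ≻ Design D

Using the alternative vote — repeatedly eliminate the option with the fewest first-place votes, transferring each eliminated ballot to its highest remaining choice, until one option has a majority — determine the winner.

Round 1: Design C 20, Design D 15, Design F 11, Design B 0. Design B has the fewest and is eliminated.
Round 2: Design C 20, Design D 15, Design F 11. Design F has the fewest and is eliminated.
Round 3: Design D 26, Design C 20. Design D has a majority.

Design D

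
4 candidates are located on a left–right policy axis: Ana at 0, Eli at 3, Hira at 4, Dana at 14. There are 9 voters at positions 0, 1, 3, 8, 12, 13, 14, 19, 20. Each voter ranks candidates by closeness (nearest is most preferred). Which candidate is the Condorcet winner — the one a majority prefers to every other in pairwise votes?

With single-peaked preferences on a line, the Condorcet winner is the candidate closest to the median voter.
The median voter (position 12) is closest to Dana at 14.
Check: Dana vs Hira — voters closer to Dana: 5 of 9.

Dana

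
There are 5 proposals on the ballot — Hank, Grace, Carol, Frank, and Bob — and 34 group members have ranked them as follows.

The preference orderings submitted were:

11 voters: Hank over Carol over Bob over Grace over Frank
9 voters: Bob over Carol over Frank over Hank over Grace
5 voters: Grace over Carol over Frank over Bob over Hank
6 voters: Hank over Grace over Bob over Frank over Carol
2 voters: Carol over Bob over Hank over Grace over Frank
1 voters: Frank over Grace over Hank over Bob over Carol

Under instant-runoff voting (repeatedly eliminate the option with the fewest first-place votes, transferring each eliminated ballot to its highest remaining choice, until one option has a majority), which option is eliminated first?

Frank

Round 1: Hank 17, Bob 9, Grace 5, Carol 2, Frank 1. Frank has the fewest and is eliminated.
Round 2: Hank 17, Bob 9, Grace 6, Carol 2. Carol has the fewest and is eliminated.
Round 3: Hank 17, Bob 11, Grace 6. Grace has the fewest and is eliminated.
Round 4: Hank 18, Bob 16. Hank has a majority.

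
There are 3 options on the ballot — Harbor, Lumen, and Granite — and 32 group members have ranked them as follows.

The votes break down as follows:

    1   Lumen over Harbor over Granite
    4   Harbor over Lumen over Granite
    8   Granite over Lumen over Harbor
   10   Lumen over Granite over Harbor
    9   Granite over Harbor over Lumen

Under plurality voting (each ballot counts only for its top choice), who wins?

Granite

First-place vote totals:
  Harbor: 4
  Lumen: 11
  Granite: 17
Granite has the most first-place votes.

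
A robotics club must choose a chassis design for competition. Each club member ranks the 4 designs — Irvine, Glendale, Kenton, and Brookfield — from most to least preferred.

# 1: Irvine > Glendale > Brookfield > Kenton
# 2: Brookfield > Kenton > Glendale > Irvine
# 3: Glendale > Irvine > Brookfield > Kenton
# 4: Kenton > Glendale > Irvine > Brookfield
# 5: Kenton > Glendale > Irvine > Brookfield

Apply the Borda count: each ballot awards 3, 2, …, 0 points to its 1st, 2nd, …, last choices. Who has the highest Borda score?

Glendale

Borda scores:
  Irvine: 3 + 0 + 2 + 1 + 1 = 7
  Glendale: 2 + 1 + 3 + 2 + 2 = 10
  Kenton: 0 + 2 + 0 + 3 + 3 = 8
  Brookfield: 1 + 3 + 1 + 0 + 0 = 5
Glendale has the highest total.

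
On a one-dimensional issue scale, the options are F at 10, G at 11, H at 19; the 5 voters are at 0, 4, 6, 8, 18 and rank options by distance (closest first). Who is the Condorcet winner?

F

With single-peaked preferences on a line, the Condorcet winner is the candidate closest to the median voter.
The median voter (position 6) is closest to F at 10.
Check: F vs G — voters closer to F: 4 of 5.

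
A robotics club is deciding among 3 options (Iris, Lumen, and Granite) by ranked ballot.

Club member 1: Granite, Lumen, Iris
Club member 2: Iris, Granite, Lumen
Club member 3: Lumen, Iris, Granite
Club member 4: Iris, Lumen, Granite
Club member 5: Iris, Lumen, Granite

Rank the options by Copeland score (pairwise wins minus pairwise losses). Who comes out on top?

Iris

Pairwise results:
  Iris vs Lumen: Iris wins 3–2.
  Iris vs Granite: Iris wins 4–1.
  Lumen vs Granite: Lumen wins 3–2.
Copeland scores (wins − losses):
  Iris: 2 − 0 = 2
  Lumen: 1 − 1 = 0
  Granite: 0 − 2 = -2
Iris has the best Copeland score.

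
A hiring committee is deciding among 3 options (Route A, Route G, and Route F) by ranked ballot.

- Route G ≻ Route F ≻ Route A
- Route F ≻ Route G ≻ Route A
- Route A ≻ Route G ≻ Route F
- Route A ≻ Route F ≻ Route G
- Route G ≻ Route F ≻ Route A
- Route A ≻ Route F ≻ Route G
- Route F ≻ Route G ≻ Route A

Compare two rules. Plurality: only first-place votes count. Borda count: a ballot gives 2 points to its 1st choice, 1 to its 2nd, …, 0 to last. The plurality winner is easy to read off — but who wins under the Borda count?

Route F

Plurality first-place counts: Route A 3, Route G 2, Route F 2 → Route A.
Borda totals: Route A 6, Route G 7, Route F 8 → Route F.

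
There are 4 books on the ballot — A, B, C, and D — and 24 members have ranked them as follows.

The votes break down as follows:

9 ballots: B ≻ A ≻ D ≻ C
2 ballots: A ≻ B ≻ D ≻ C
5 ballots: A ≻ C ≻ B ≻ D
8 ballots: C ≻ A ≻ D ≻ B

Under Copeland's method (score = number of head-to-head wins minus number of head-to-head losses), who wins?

Pairwise results:
  A vs B: A wins 15–9.
  A vs C: A wins 16–8.
  A vs D: A wins 24–0.
  B vs C: C wins 13–11.
  B vs D: B wins 16–8.
  C vs D: C wins 13–11.
Copeland scores (wins − losses):
  A: 3 − 0 = 3
  B: 1 − 2 = -1
  C: 2 − 1 = 1
  D: 0 − 3 = -3
A has the best Copeland score.

A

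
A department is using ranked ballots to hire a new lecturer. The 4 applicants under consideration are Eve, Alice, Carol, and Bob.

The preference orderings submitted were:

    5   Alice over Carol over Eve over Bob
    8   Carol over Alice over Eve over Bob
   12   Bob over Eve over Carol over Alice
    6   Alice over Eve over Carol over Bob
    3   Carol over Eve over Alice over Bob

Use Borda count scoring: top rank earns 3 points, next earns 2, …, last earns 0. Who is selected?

Borda scores:
  Eve: 5·1 + 8·1 + 12·2 + 6·2 + 3·2 = 55
  Alice: 5·3 + 8·2 + 12·0 + 6·3 + 3·1 = 52
  Carol: 5·2 + 8·3 + 12·1 + 6·1 + 3·3 = 61
  Bob: 5·0 + 8·0 + 12·3 + 6·0 + 3·0 = 36
Carol has the highest total.

Carol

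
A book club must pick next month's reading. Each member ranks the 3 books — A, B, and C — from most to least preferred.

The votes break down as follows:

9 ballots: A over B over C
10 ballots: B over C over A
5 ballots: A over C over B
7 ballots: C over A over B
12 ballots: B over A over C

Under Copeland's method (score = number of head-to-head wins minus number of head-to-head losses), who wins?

B

Pairwise results:
  A vs B: B wins 22–21.
  A vs C: A wins 26–17.
  B vs C: B wins 31–12.
Copeland scores (wins − losses):
  A: 1 − 1 = 0
  B: 2 − 0 = 2
  C: 0 − 2 = -2
B has the best Copeland score.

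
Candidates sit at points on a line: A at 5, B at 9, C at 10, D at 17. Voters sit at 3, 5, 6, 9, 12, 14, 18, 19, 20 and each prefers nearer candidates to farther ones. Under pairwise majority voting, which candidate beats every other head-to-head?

With single-peaked preferences on a line, the Condorcet winner is the candidate closest to the median voter.
The median voter (position 12) is closest to C at 10.
Check: C vs D — voters closer to C: 5 of 9.

C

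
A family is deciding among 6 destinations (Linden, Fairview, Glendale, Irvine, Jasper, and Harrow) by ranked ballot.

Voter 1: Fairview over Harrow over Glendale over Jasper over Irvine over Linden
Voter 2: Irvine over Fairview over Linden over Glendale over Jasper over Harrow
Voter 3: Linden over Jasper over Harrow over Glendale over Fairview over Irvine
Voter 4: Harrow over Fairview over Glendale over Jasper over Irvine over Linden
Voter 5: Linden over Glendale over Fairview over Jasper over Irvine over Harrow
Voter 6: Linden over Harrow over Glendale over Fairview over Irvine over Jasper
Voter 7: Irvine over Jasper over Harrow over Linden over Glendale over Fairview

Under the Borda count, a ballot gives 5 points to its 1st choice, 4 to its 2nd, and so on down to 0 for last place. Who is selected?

Linden

Borda scores:
  Linden: 0 + 3 + 5 + 0 + 5 + 5 + 2 = 20
  Fairview: 5 + 4 + 1 + 4 + 3 + 2 + 0 = 19
  Glendale: 3 + 2 + 2 + 3 + 4 + 3 + 1 = 18
  Irvine: 1 + 5 + 0 + 1 + 1 + 1 + 5 = 14
  Jasper: 2 + 1 + 4 + 2 + 2 + 0 + 4 = 15
  Harrow: 4 + 0 + 3 + 5 + 0 + 4 + 3 = 19
Linden has the highest total.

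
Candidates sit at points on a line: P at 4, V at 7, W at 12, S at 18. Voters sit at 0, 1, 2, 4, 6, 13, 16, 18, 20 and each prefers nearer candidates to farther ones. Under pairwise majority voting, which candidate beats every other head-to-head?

V

With single-peaked preferences on a line, the Condorcet winner is the candidate closest to the median voter.
The median voter (position 6) is closest to V at 7.
Check: V vs W — voters closer to V: 5 of 9.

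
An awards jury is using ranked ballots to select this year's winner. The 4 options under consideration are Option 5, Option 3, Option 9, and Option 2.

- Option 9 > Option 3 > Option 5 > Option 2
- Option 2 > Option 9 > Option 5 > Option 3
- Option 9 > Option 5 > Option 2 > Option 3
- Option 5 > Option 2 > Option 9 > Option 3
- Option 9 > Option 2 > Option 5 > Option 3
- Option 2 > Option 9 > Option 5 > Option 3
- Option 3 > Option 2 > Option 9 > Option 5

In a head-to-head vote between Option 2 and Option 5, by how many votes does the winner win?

1

Ballots ranking Option 2 above Option 5: 4.
Ballots ranking Option 5 above Option 2: 3.
Option 2 wins 4–3, a margin of 1.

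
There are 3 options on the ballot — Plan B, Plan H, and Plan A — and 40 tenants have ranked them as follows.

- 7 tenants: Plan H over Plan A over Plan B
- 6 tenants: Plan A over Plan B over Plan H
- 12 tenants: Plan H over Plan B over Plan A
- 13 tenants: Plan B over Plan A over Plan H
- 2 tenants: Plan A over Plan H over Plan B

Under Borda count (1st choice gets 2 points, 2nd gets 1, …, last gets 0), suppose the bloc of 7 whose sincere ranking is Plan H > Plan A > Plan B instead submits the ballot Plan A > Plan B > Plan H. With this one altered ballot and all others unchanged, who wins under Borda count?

Plan B

Borda totals with the altered ballot: Plan B 51, Plan H 26, Plan A 43.
The winner is unchanged: still Plan B.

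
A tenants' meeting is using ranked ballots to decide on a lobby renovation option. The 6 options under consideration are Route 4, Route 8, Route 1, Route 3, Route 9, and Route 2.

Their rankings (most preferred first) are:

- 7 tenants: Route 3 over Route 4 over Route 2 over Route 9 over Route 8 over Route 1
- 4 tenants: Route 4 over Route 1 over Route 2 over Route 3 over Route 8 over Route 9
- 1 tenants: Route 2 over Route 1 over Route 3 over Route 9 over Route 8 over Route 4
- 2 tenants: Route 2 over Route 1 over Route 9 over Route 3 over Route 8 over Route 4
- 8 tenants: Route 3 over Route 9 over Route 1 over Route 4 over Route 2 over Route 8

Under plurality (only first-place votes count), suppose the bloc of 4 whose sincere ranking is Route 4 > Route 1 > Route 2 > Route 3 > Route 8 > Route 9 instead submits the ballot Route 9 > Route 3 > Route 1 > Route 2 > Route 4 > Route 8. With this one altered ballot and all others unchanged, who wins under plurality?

Route 3

First-place totals with the altered ballot: Route 4 0, Route 8 0, Route 1 0, Route 3 15, Route 9 4, Route 2 3.
The winner is unchanged: still Route 3.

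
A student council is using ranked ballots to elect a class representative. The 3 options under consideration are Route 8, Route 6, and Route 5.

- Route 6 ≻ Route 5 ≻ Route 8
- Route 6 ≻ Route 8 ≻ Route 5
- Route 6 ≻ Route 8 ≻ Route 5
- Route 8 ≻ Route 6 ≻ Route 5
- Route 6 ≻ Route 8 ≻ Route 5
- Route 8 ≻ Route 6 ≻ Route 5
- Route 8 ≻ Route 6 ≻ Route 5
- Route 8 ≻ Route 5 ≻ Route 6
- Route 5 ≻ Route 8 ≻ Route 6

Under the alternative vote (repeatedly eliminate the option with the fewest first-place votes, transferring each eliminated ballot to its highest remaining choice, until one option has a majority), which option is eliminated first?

Round 1: Route 8 4, Route 6 4, Route 5 1. Route 5 has the fewest and is eliminated.
Round 2: Route 8 5, Route 6 4. Route 8 has a majority.

Route 5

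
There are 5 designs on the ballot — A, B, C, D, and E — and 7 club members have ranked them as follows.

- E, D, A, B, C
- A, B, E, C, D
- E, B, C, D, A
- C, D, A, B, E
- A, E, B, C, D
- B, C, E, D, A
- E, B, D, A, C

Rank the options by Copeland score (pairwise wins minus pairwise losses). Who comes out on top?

E

Pairwise results:
  A vs B: A wins 4–3.
  A vs C: A wins 4–3.
  A vs D: D wins 5–2.
  A vs E: E wins 4–3.
  B vs C: B wins 6–1.
  B vs D: B wins 5–2.
  B vs E: E wins 4–3.
  C vs D: C wins 5–2.
  C vs E: E wins 5–2.
  D vs E: E wins 6–1.
Copeland scores (wins − losses):
  A: 2 − 2 = 0
  B: 2 − 2 = 0
  C: 1 − 3 = -2
  D: 1 − 3 = -2
  E: 4 − 0 = 4
E has the best Copeland score.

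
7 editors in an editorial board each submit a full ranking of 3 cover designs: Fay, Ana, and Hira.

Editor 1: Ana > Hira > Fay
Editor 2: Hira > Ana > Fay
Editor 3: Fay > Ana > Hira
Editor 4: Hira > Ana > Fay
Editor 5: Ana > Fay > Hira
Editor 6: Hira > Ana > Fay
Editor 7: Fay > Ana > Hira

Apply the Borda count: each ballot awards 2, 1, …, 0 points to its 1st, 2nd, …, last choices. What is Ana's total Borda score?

9

Borda scores:
  Fay: 0 + 0 + 2 + 0 + 1 + 0 + 2 = 5
  Ana: 2 + 1 + 1 + 1 + 2 + 1 + 1 = 9
  Hira: 1 + 2 + 0 + 2 + 0 + 2 + 0 = 7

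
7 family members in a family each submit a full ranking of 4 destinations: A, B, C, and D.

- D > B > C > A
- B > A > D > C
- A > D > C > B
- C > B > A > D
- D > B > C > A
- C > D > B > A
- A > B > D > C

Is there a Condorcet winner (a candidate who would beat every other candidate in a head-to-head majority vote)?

Head-to-head results (7 voters total):
A vs B: B wins 5–2.
A vs C: C wins 4–3.
A vs D: A wins 4–3.
B vs C: B wins 4–3.
B vs D: D wins 4–3.
C vs D: D wins 5–2.
No candidate beats all others: A beats D beats B beats A, a majority cycle.

No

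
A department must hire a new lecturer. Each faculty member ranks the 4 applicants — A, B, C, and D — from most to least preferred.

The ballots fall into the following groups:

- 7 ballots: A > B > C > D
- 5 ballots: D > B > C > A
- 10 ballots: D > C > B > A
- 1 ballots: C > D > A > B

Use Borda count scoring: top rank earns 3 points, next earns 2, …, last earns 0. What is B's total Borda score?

34

Borda scores:
  A: 7·3 + 5·0 + 10·0 + 1 = 22
  B: 7·2 + 5·2 + 10·1 + 0 = 34
  C: 7·1 + 5·1 + 10·2 + 3 = 35
  D: 7·0 + 5·3 + 10·3 + 2 = 47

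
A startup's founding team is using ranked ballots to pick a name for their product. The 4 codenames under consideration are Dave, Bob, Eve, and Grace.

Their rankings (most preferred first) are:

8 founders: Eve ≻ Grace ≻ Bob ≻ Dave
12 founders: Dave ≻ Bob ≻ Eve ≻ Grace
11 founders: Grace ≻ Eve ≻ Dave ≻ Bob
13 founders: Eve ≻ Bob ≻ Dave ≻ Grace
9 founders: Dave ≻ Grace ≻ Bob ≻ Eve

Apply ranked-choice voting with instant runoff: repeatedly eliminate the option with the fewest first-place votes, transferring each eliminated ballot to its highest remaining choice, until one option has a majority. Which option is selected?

Round 1: Dave 21, Eve 21, Grace 11, Bob 0. Bob has the fewest and is eliminated.
Round 2: Dave 21, Eve 21, Grace 11. Grace has the fewest and is eliminated.
Round 3: Eve 32, Dave 21. Eve has a majority.

Eve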